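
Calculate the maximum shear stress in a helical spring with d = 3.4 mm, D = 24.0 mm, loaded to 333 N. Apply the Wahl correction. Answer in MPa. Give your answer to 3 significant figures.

Spring index C = D/d = 24.0/3.4 = 7.0588
K_W = (4C−1)/(4C−4) + 0.615/C = 27.235/24.235 + 0.0871 = 1.2109
τ₀ = 8FD/(πd³) = 8·333·24.0/(π·3.4³) = 63936/123.48 = 517.8 MPa
τ_max = K·τ₀ = 1.2109 × 517.8 = 627.01 MPa

627 MPa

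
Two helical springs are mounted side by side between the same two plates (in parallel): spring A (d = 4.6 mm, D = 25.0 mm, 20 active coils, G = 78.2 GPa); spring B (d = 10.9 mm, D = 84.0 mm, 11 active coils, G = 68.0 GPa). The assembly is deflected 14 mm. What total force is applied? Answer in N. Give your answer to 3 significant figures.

454 N

k_A = Gd⁴/(8D³N_a) = (78.2×10³)(4.6⁴)/(8·25.0³·20) = 14.005 N/mm
k_B = Gd⁴/(8D³N_a) = (68.0×10³)(10.9⁴)/(8·84.0³·11) = 18.403 N/mm
Parallel: k_eq = 14.005 + 18.403 = 32.409 N/mm
F = k_eq·δ = 32.409·14 = 453.72 N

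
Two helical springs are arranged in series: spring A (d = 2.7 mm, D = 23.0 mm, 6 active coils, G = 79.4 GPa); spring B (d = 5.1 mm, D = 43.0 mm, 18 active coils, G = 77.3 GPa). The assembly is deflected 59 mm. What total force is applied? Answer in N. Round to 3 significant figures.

165 N

k_A = Gd⁴/(8D³N_a) = (79.4×10³)(2.7⁴)/(8·23.0³·6) = 7.2252 N/mm
k_B = Gd⁴/(8D³N_a) = (77.3×10³)(5.1⁴)/(8·43.0³·18) = 4.5676 N/mm
Series: 1/k_eq = 1/7.2252 + 1/4.5676 = 0.35734; k_eq = 2.7985 N/mm
F = k_eq·δ = 2.7985·59 = 165.11 N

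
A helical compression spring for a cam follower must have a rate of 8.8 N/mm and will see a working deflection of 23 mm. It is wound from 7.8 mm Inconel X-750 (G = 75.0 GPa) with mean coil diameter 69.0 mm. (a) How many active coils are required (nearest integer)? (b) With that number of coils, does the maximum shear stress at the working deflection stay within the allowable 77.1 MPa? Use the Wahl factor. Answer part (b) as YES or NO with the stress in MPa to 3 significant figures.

(a) 12 coils; (b) NO, τ_max = 87.3 MPa

N_a = Gd⁴/(8D³k) = (75.0×10³)(7.8⁴)/(8·69.0³·8.8) = 12 → N_a = 12
Actual rate k = Gd⁴/(8D³·12) = 8.8028 N/mm
Working load F = kδ = 8.8028·23 = 202.46 N
C = 69.0/7.8 = 8.8462; K_W = (4C−1)/(4C−4)+0.615/C = 1.1651
τ_max = K_W·8FD/(πd³) = 1.1651·74.964 = 87.342 MPa
τ_max > 77.1 MPa → exceeds allowable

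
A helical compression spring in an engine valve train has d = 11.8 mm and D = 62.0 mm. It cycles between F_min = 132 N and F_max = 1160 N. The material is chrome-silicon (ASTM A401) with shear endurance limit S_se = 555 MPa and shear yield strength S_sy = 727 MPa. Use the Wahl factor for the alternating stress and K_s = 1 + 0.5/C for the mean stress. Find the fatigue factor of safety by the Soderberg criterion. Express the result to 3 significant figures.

C = D/d = 62.0/11.8 = 5.2542; K_W = (4C−1)/(4C−4)+0.615/C = 1.2933; K_s = 1+0.5/C = 1.0952
F_a = (F_max−F_min)/2 = 514 N; F_m = (F_max+F_min)/2 = 646 N
τ_a = K_W·8F_aD/(πd³) = 1.2933 × 49.391 = 63.88 MPa
τ_m = K_s·8F_mD/(πd³) = 1.0952 × 62.075 = 67.982 MPa
Soderberg: 1/n_f = τ_a/S_se + τ_m/S_sy = 63.88/555 + 67.982/727 = 0.11510 + 0.09351 = 0.20861
n_f = 1/0.20861 = 4.794

4.79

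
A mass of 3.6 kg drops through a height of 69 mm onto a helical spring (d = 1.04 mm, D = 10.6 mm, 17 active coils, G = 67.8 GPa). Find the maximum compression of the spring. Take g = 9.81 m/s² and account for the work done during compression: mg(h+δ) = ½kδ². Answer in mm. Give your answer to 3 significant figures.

195 mm

k = Gd⁴/(8D³N_a) = (67.8×10³)(1.04⁴)/(8·10.6³·17) = 0.48967 N/mm
W = mg = 3.6 × 9.81 = 35.316 N
½kδ² − Wδ − Wh = 0 → δ = (W + √(W² + 2kWh))/k
δ = (35.316 + √(1247.2 + 2386.48))/0.48967 = (35.316 + 60.28)/0.48967 = 195.22 mm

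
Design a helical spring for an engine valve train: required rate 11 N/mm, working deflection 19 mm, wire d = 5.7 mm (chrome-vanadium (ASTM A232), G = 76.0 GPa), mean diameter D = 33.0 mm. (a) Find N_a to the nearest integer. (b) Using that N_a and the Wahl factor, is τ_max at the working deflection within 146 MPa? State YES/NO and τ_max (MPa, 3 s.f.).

N_a = Gd⁴/(8D³k) = (76.0×10³)(5.7⁴)/(8·33.0³·11) = 25.37 → N_a = 25
Actual rate k = Gd⁴/(8D³·25) = 11.162 N/mm
Working load F = kδ = 11.162·19 = 212.08 N
C = 33.0/5.7 = 5.7895; K_W = (4C−1)/(4C−4)+0.615/C = 1.2628
τ_max = K_W·8FD/(πd³) = 1.2628·96.233 = 121.53 MPa
τ_max ≤ 146 MPa → acceptable

(a) 25 coils; (b) YES, τ_max = 122 MPa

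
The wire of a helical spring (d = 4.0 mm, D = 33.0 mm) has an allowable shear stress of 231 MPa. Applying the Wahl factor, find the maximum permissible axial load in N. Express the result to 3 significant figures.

C = D/d = 33.0/4.0 = 8.2500
K_W = (4C−1)/(4C−4) + 0.615/C = 32.000/29.000 + 0.0745 = 1.1780
τ_max = K·8FD/(πd³) → F_max = τ_allow·πd³/(8DK)
F_max = 231·π·4.0³/(8·33.0·1.1780) = 46445/310.99 = 149.35 N

149 N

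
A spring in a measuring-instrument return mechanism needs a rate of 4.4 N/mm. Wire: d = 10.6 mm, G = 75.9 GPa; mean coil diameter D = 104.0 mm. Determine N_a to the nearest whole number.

N_a = Gd⁴/(8D³k) = (75.9×10³ × 10.6⁴)/(8 × 104.0³ × 4.4)
    = 9.5822e+08 / 3.95952e+07 = 24.2 → 24 coils

24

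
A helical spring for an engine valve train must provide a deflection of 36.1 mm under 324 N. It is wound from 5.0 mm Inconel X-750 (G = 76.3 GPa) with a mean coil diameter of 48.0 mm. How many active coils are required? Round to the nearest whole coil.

6

Required rate k = F/δ = 324/36.1 = 8.9751 N/mm
N_a = Gd⁴/(8D³k) = (76.3×10³ × 5.0⁴)/(8 × 48.0³ × 8.9751)
    = 4.76875e+07 / 7.94057e+06 = 6.006 → 6 coils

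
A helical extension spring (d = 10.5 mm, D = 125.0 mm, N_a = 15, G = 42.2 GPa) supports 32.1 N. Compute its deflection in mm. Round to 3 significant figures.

k = Gd⁴/(8D³N_a) = (42.2×10³)(10.5⁴)/(8·125.0³·15) = 2.1886 N/mm
δ = F/k = 32.1 / 2.1886 = 14.667 mm

14.7 mm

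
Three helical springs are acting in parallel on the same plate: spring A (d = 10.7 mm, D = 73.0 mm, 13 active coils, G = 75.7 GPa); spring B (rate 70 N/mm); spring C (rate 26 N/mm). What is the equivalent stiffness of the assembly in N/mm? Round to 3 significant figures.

121 N/mm

k_A = Gd⁴/(8D³N_a) = (75.7×10³)(10.7⁴)/(8·73.0³·13) = 24.526 N/mm
Parallel: k_eq = 24.526 + 70 + 26 = 120.53 N/mm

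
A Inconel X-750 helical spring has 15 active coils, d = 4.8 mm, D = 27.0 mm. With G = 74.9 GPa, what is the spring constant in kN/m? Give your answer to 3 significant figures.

16.8 kN/m

k = Gd⁴/(8D³N_a) = (74.9×10³ × 4.8⁴) / (8 × 27.0³ × 15)
  = 3.976e+07 / 2.36196e+06 = 16.833 N/mm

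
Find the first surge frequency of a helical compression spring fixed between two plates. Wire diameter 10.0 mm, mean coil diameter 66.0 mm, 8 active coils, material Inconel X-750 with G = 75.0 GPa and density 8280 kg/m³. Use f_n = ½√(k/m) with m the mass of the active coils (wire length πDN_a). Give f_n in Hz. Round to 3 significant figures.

k = Gd⁴/(8D³N_a) = (75.0×10³)(10.0⁴)/(8·66.0³·8) = 40.761 N/mm = 40761 N/m
Wire length L = πDN_a = π·66.0·8 = 1658.8 mm
m = ρ·(πd²/4)·L = 8280 × 78.54×10⁻⁶ m² × 1.6588 m = 1.0787 kg
f_n = ½√(k/m) = 0.5·√(40761/1.0787) = 0.5·√(37787) = 97.195 Hz

97.2 Hz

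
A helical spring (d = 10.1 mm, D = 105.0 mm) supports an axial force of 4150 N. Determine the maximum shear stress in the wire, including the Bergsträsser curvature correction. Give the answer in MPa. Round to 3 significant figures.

1220 MPa

Spring index C = D/d = 105.0/10.1 = 10.3960
K_B = (4C+2)/(4C−3) = 43.584/38.584 = 1.1296
τ₀ = 8FD/(πd³) = 8·4150·105.0/(π·10.1³) = 3.486e+06/3236.8 = 1077 MPa
τ_max = K·τ₀ = 1.1296 × 1077 = 1216.6 MPa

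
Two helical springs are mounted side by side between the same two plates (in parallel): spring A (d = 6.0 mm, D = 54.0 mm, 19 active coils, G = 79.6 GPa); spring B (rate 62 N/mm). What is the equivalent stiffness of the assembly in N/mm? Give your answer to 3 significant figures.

k_A = Gd⁴/(8D³N_a) = (79.6×10³)(6.0⁴)/(8·54.0³·19) = 4.3102 N/mm
Parallel: k_eq = 4.3102 + 62 = 66.31 N/mm

66.3 N/mm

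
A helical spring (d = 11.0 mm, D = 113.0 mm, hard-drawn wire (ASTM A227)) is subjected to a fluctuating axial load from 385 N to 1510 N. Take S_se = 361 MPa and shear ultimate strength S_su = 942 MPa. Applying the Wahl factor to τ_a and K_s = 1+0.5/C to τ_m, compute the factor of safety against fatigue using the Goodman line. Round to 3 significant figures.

C = D/d = 113.0/11.0 = 10.2727; K_W = (4C−1)/(4C−4)+0.615/C = 1.1407; K_s = 1+0.5/C = 1.0487
F_a = (F_max−F_min)/2 = 562.5 N; F_m = (F_max+F_min)/2 = 947.5 N
τ_a = K_W·8F_aD/(πd³) = 1.1407 × 121.61 = 138.72 MPa
τ_m = K_s·8F_mD/(πd³) = 1.0487 × 204.84 = 214.81 MPa
Goodman: 1/n_f = τ_a/S_se + τ_m/S_su = 138.72/361 + 214.81/942 = 0.38428 + 0.22804 = 0.61232
n_f = 1/0.61232 = 1.633

1.63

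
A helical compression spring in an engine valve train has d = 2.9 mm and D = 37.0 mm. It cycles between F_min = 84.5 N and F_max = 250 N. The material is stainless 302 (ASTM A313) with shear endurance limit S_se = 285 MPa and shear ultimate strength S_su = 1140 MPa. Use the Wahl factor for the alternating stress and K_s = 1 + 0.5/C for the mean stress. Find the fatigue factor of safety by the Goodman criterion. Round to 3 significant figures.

0.545

C = D/d = 37.0/2.9 = 12.7586; K_W = (4C−1)/(4C−4)+0.615/C = 1.1120; K_s = 1+0.5/C = 1.0392
F_a = (F_max−F_min)/2 = 82.75 N; F_m = (F_max+F_min)/2 = 167.25 N
τ_a = K_W·8F_aD/(πd³) = 1.1120 × 319.68 = 355.48 MPa
τ_m = K_s·8F_mD/(πd³) = 1.0392 × 646.12 = 671.44 MPa
Goodman: 1/n_f = τ_a/S_se + τ_m/S_su = 355.48/285 + 671.44/1140 = 1.24730 + 0.58898 = 1.8363
n_f = 1/1.8363 = 0.5446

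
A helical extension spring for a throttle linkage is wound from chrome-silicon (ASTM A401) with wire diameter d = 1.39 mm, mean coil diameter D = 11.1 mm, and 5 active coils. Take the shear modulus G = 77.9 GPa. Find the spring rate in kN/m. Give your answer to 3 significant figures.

k = Gd⁴/(8D³N_a) = (77.9×10³ × 1.39⁴) / (8 × 11.1³ × 5)
  = 290802 / 54705.2 = 5.3158 N/mm

5.32 kN/m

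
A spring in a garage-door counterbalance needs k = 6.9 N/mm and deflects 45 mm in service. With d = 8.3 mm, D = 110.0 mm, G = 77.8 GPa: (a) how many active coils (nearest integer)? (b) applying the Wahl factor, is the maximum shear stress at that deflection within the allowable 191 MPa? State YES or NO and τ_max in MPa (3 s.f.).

(a) 5 coils; (b) YES, τ_max = 169 MPa

N_a = Gd⁴/(8D³k) = (77.8×10³)(8.3⁴)/(8·110.0³·6.9) = 5.025 → N_a = 5
Actual rate k = Gd⁴/(8D³·5) = 6.9351 N/mm
Working load F = kδ = 6.9351·45 = 312.08 N
C = 110.0/8.3 = 13.2530; K_W = (4C−1)/(4C−4)+0.615/C = 1.1076
τ_max = K_W·8FD/(πd³) = 1.1076·152.89 = 169.34 MPa
τ_max ≤ 191 MPa → acceptable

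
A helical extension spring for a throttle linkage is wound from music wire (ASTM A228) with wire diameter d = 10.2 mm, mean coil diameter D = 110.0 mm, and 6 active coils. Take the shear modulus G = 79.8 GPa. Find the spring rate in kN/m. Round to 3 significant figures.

13.5 kN/m

k = Gd⁴/(8D³N_a) = (79.8×10³ × 10.2⁴) / (8 × 110.0³ × 6)
  = 8.63781e+08 / 6.3888e+07 = 13.52 N/mm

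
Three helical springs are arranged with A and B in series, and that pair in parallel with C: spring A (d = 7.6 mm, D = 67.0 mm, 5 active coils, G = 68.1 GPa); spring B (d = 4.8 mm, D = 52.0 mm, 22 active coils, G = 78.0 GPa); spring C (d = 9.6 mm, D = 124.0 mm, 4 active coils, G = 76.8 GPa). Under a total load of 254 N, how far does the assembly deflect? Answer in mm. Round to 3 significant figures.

k_A = Gd⁴/(8D³N_a) = (68.1×10³)(7.6⁴)/(8·67.0³·5) = 18.885 N/mm
k_B = Gd⁴/(8D³N_a) = (78.0×10³)(4.8⁴)/(8·52.0³·22) = 1.6732 N/mm
k_C = Gd⁴/(8D³N_a) = (76.8×10³)(9.6⁴)/(8·124.0³·4) = 10.691 N/mm
Springs A,B series: k_AB = 1/(1/18.885+1/1.6732) = 1.537 N/mm; parallel with C: k_eq = 1.537+10.691 = 12.228 N/mm
δ = F/k_eq = 254/12.228 = 20.771 mm

20.8 mm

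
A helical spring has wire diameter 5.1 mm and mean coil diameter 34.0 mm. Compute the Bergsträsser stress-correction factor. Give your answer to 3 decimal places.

1.211

C = D/d = 34.0/5.1 = 6.6667
K_B = (4C+2)/(4C−3) = 28.667/23.667 = 1.2113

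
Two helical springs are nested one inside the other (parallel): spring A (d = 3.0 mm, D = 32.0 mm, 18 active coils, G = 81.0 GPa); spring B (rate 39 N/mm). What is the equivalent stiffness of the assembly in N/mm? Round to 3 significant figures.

40.4 N/mm

k_A = Gd⁴/(8D³N_a) = (81.0×10³)(3.0⁴)/(8·32.0³·18) = 1.3905 N/mm
Parallel: k_eq = 1.3905 + 39 = 40.39 N/mm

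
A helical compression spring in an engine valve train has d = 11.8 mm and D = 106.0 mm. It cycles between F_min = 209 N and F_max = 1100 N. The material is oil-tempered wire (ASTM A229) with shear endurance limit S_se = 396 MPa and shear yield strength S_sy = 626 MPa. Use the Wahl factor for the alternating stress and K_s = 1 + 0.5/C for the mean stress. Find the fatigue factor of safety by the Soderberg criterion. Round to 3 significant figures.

2.52

C = D/d = 106.0/11.8 = 8.9831; K_W = (4C−1)/(4C−4)+0.615/C = 1.1624; K_s = 1+0.5/C = 1.0557
F_a = (F_max−F_min)/2 = 445.5 N; F_m = (F_max+F_min)/2 = 654.5 N
τ_a = K_W·8F_aD/(πd³) = 1.1624 × 73.189 = 85.076 MPa
τ_m = K_s·8F_mD/(πd³) = 1.0557 × 107.53 = 113.51 MPa
Soderberg: 1/n_f = τ_a/S_se + τ_m/S_sy = 85.076/396 + 113.51/626 = 0.21484 + 0.18133 = 0.39616
n_f = 1/0.39616 = 2.524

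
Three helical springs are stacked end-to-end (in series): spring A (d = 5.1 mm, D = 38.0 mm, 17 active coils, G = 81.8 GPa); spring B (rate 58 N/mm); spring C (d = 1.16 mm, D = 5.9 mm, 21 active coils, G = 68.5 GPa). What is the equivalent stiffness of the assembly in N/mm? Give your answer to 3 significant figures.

k_A = Gd⁴/(8D³N_a) = (81.8×10³)(5.1⁴)/(8·38.0³·17) = 7.4156 N/mm
k_C = Gd⁴/(8D³N_a) = (68.5×10³)(1.16⁴)/(8·5.9³·21) = 3.5947 N/mm
Series: 1/k_eq = 1/7.4156 + 1/58 + 1/3.5947 = 0.43028; k_eq = 2.324 N/mm

2.32 N/mm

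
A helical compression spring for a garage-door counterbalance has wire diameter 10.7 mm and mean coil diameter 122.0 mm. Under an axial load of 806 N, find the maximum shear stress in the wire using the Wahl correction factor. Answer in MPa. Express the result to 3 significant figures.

Spring index C = D/d = 122.0/10.7 = 11.4019
K_W = (4C−1)/(4C−4) + 0.615/C = 44.607/41.607 + 0.0539 = 1.1260
τ₀ = 8FD/(πd³) = 8·806·122.0/(π·10.7³) = 786656/3848.6 = 204.4 MPa
τ_max = K·τ₀ = 1.1260 × 204.4 = 230.16 MPa

230 MPa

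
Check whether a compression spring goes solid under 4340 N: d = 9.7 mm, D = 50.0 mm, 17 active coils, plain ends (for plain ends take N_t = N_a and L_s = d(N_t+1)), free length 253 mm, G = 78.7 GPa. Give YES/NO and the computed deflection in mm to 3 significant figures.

k = Gd⁴/(8D³N_a) = (78.7×10³)(9.7⁴)/(8·50.0³·17) = 40.984 N/mm
N_t = 17; L_s = 9.7·18 = 174.6 mm; δ_solid = L₀ − L_s = 253 − 174.6 = 78.4 mm
δ = F/k = 4340/40.984 = 105.9 mm
δ ≥ δ_solid → spring goes solid

YES, δ = 106 mm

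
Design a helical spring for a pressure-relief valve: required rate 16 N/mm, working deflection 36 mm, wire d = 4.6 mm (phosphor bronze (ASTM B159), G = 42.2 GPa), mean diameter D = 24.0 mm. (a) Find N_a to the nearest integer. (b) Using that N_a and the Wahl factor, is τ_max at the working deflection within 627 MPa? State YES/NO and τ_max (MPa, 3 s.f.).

(a) 11 coils; (b) YES, τ_max = 455 MPa

N_a = Gd⁴/(8D³k) = (42.2×10³)(4.6⁴)/(8·24.0³·16) = 10.68 → N_a = 11
Actual rate k = Gd⁴/(8D³·11) = 15.532 N/mm
Working load F = kδ = 15.532·36 = 559.15 N
C = 24.0/4.6 = 5.2174; K_W = (4C−1)/(4C−4)+0.615/C = 1.2957
τ_max = K_W·8FD/(πd³) = 1.2957·351.08 = 454.9 MPa
τ_max ≤ 627 MPa → acceptable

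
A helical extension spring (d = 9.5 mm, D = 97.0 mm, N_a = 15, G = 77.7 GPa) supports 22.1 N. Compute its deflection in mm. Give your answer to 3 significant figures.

k = Gd⁴/(8D³N_a) = (77.7×10³)(9.5⁴)/(8·97.0³·15) = 5.7786 N/mm
δ = F/k = 22.1 / 5.7786 = 3.8245 mm

3.82 mm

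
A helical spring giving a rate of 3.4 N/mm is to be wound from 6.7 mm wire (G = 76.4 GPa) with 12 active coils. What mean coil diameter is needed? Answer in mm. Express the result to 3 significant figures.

77.8 mm

D = (Gd⁴/(8N_a·k))^(1/3) = (76.4×10³·6.7⁴/(8·12·3.4))^(1/3)
  = (471675)^(1/3) = 77.8420 mm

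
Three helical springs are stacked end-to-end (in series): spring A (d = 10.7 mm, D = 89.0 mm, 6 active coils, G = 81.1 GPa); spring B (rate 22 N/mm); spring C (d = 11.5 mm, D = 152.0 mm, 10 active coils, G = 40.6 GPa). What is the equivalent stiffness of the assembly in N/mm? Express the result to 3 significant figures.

k_A = Gd⁴/(8D³N_a) = (81.1×10³)(10.7⁴)/(8·89.0³·6) = 31.416 N/mm
k_C = Gd⁴/(8D³N_a) = (40.6×10³)(11.5⁴)/(8·152.0³·10) = 2.5275 N/mm
Series: 1/k_eq = 1/31.416 + 1/22 + 1/2.5275 = 0.47293; k_eq = 2.1145 N/mm

2.11 N/mm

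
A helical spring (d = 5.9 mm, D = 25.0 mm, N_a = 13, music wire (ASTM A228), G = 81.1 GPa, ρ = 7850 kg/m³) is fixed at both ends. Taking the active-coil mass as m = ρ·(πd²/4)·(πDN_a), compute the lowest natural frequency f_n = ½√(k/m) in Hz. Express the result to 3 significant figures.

263 Hz

k = Gd⁴/(8D³N_a) = (81.1×10³)(5.9⁴)/(8·25.0³·13) = 60.475 N/mm = 60475 N/m
Wire length L = πDN_a = π·25.0·13 = 1021 mm
m = ρ·(πd²/4)·L = 7850 × 27.34×10⁻⁶ m² × 1.021 m = 0.21913 kg
f_n = ½√(k/m) = 0.5·√(60475/0.21913) = 0.5·√(2.7598e+05) = 262.67 Hz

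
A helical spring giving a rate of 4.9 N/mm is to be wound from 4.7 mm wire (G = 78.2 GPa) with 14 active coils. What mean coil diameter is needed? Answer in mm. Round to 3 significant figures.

D = (Gd⁴/(8N_a·k))^(1/3) = (78.2×10³·4.7⁴/(8·14·4.9))^(1/3)
  = (69531.9)^(1/3) = 41.1208 mm

41.1 mm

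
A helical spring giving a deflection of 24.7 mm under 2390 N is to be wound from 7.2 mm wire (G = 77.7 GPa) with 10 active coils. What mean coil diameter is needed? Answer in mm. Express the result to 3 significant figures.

Required rate k = F/δ = 2390/24.7 = 96.761 N/mm
D = (Gd⁴/(8N_a·k))^(1/3) = (77.7×10³·7.2⁴/(8·10·96.761))^(1/3)
  = (26974.9)^(1/3) = 29.9907 mm

30.0 mm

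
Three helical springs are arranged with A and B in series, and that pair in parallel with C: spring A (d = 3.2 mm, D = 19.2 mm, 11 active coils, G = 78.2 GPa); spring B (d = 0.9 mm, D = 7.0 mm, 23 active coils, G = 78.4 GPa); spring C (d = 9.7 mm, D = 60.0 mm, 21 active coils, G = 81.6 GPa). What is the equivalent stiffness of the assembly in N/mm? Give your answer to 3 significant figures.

20.7 N/mm

k_A = Gd⁴/(8D³N_a) = (78.2×10³)(3.2⁴)/(8·19.2³·11) = 13.165 N/mm
k_B = Gd⁴/(8D³N_a) = (78.4×10³)(0.9⁴)/(8·7.0³·23) = 0.81503 N/mm
k_C = Gd⁴/(8D³N_a) = (81.6×10³)(9.7⁴)/(8·60.0³·21) = 19.907 N/mm
Springs A,B series: k_AB = 1/(1/13.165+1/0.81503) = 0.76751 N/mm; parallel with C: k_eq = 0.76751+19.907 = 20.675 N/mm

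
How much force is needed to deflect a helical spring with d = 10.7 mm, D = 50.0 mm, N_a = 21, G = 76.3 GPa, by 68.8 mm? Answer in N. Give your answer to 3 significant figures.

3280 N

k = Gd⁴/(8D³N_a) = (76.3×10³)(10.7⁴)/(8·50.0³·21) = 47.626 N/mm
F = k·δ = 47.626 × 68.8 = 3276.6 N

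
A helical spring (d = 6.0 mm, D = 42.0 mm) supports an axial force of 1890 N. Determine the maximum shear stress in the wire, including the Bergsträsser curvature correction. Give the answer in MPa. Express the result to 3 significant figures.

1120 MPa

Spring index C = D/d = 42.0/6.0 = 7.0000
K_B = (4C+2)/(4C−3) = 30.000/25.000 = 1.2000
τ₀ = 8FD/(πd³) = 8·1890·42.0/(π·6.0³) = 635040/678.58 = 935.83 MPa
τ_max = K·τ₀ = 1.2000 × 935.83 = 1123 MPa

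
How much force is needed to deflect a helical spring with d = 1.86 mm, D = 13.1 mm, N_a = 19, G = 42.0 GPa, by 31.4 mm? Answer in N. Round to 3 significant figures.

k = Gd⁴/(8D³N_a) = (42.0×10³)(1.86⁴)/(8·13.1³·19) = 1.4711 N/mm
F = k·δ = 1.4711 × 31.4 = 46.193 N

46.2 N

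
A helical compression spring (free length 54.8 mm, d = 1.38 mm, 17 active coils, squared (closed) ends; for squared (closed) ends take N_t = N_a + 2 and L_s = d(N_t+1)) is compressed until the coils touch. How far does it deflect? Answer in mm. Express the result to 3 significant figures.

N_t = 19; L_s = 1.38·20 = 27.6 mm
δ_solid = L₀ − L_s = 54.8 − 27.6 = 27.2 mm

27.2 mm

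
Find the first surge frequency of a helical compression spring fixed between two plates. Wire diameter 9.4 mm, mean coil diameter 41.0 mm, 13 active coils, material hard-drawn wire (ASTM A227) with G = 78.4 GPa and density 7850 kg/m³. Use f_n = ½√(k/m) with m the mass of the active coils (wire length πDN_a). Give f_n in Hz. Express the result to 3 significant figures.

k = Gd⁴/(8D³N_a) = (78.4×10³)(9.4⁴)/(8·41.0³·13) = 85.397 N/mm = 85397 N/m
Wire length L = πDN_a = π·41.0·13 = 1674.5 mm
m = ρ·(πd²/4)·L = 7850 × 69.398×10⁻⁶ m² × 1.6745 m = 0.9122 kg
f_n = ½√(k/m) = 0.5·√(85397/0.9122) = 0.5·√(93616) = 152.98 Hz

153 Hz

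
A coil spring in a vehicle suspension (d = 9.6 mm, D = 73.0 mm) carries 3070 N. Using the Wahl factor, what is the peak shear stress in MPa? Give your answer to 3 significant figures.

770 MPa

Spring index C = D/d = 73.0/9.6 = 7.6042
K_W = (4C−1)/(4C−4) + 0.615/C = 29.417/26.417 + 0.0809 = 1.1944
τ₀ = 8FD/(πd³) = 8·3070·73.0/(π·9.6³) = 1.79288e+06/2779.5 = 645.04 MPa
τ_max = K·τ₀ = 1.1944 × 645.04 = 770.46 MPa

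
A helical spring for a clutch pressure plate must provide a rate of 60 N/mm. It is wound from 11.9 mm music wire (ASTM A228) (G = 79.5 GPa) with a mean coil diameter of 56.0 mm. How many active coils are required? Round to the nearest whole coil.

19

N_a = Gd⁴/(8D³k) = (79.5×10³ × 11.9⁴)/(8 × 56.0³ × 60)
    = 1.59424e+09 / 8.42957e+07 = 18.91 → 19 coils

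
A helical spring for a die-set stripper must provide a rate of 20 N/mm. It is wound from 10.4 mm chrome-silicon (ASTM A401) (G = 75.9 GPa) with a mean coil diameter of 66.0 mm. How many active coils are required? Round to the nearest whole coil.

19

N_a = Gd⁴/(8D³k) = (75.9×10³ × 10.4⁴)/(8 × 66.0³ × 20)
    = 8.87923e+08 / 4.59994e+07 = 19.3 → 19 coils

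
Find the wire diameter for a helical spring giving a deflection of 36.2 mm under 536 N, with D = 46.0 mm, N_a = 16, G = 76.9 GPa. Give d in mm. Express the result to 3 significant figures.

7.00 mm

Required rate k = F/δ = 536/36.2 = 14.807 N/mm
d = (8D³N_a·k / G)^(1/4) = (8·46.0³·16·14.807 / (76.9×10³))^0.25
  = (2398.9)^0.25 = 6.9985 mm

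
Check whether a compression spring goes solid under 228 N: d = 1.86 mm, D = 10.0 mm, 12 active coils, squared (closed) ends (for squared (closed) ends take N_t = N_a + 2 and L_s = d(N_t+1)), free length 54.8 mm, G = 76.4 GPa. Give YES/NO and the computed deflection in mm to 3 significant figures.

NO, δ = 23.9 mm

k = Gd⁴/(8D³N_a) = (76.4×10³)(1.86⁴)/(8·10.0³·12) = 9.5252 N/mm
N_t = 14; L_s = 1.86·15 = 27.9 mm; δ_solid = L₀ − L_s = 54.8 − 27.9 = 26.9 mm
δ = F/k = 228/9.5252 = 23.937 mm
δ < δ_solid → spring does not go solid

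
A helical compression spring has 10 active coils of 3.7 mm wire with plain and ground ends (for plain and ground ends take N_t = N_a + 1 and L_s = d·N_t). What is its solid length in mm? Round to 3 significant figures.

plain and ground ends: N_t = N_a + 1 = 10 + 1 = 11
L_s = d·N_t = 3.7 × 11 = 40.7 mm

40.7 mm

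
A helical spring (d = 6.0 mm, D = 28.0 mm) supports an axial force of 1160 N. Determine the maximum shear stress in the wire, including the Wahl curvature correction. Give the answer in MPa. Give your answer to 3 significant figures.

512 MPa

Spring index C = D/d = 28.0/6.0 = 4.6667
K_W = (4C−1)/(4C−4) + 0.615/C = 17.667/14.667 + 0.1318 = 1.3363
τ₀ = 8FD/(πd³) = 8·1160·28.0/(π·6.0³) = 259840/678.58 = 382.92 MPa
τ_max = K·τ₀ = 1.3363 × 382.92 = 511.7 MPa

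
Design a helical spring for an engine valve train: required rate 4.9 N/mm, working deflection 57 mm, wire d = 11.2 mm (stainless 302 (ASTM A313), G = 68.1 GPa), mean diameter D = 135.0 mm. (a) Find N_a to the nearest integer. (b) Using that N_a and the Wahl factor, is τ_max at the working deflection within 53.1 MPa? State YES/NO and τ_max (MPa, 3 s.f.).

N_a = Gd⁴/(8D³k) = (68.1×10³)(11.2⁴)/(8·135.0³·4.9) = 11.11 → N_a = 11
Actual rate k = Gd⁴/(8D³·11) = 4.9492 N/mm
Working load F = kδ = 4.9492·57 = 282.1 N
C = 135.0/11.2 = 12.0536; K_W = (4C−1)/(4C−4)+0.615/C = 1.1189
τ_max = K_W·8FD/(πd³) = 1.1189·69.029 = 77.234 MPa
τ_max > 53.1 MPa → exceeds allowable

(a) 11 coils; (b) NO, τ_max = 77.2 MPa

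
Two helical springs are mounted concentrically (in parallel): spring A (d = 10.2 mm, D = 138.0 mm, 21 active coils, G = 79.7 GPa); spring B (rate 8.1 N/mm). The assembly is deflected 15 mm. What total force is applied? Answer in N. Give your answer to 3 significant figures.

k_A = Gd⁴/(8D³N_a) = (79.7×10³)(10.2⁴)/(8·138.0³·21) = 1.9539 N/mm
Parallel: k_eq = 1.9539 + 8.1 = 10.054 N/mm
F = k_eq·δ = 10.054·15 = 150.81 N

151 N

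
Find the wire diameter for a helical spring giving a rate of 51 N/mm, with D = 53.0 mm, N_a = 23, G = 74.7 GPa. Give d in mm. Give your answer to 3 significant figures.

d = (8D³N_a·k / G)^(1/4) = (8·53.0³·23·51 / (74.7×10³))^0.25
  = (18702)^0.25 = 11.6943 mm

11.7 mm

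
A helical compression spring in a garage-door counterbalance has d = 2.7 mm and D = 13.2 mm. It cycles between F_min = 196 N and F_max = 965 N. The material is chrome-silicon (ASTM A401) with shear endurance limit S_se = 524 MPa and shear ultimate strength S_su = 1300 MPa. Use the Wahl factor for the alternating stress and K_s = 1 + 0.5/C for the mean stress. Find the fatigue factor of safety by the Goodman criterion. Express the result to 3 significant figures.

0.401

C = D/d = 13.2/2.7 = 4.8889; K_W = (4C−1)/(4C−4)+0.615/C = 1.3187; K_s = 1+0.5/C = 1.1023
F_a = (F_max−F_min)/2 = 384.5 N; F_m = (F_max+F_min)/2 = 580.5 N
τ_a = K_W·8F_aD/(πd³) = 1.3187 × 656.63 = 865.86 MPa
τ_m = K_s·8F_mD/(πd³) = 1.1023 × 991.35 = 1092.7 MPa
Goodman: 1/n_f = τ_a/S_se + τ_m/S_su = 865.86/524 + 1092.7/1300 = 1.65241 + 0.84056 = 2.493
n_f = 1/2.493 = 0.4011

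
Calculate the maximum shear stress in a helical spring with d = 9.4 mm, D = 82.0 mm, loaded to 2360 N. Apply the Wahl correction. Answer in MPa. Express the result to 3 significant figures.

693 MPa

Spring index C = D/d = 82.0/9.4 = 8.7234
K_W = (4C−1)/(4C−4) + 0.615/C = 33.894/30.894 + 0.0705 = 1.1676
τ₀ = 8FD/(πd³) = 8·2360·82.0/(π·9.4³) = 1.54816e+06/2609.4 = 593.31 MPa
τ_max = K·τ₀ = 1.1676 × 593.31 = 692.75 MPa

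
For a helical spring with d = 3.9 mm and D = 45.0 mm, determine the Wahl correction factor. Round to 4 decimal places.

C = D/d = 45.0/3.9 = 11.5385
K_W = (4C−1)/(4C−4) + 0.615/C = 45.154/42.154 + 0.0533 = 1.1245

1.1245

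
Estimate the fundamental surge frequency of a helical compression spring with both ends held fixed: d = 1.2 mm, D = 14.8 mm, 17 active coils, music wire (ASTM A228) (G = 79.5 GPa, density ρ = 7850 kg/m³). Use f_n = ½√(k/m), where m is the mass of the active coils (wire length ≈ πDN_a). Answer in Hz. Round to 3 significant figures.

115 Hz

k = Gd⁴/(8D³N_a) = (79.5×10³)(1.2⁴)/(8·14.8³·17) = 0.37391 N/mm = 373.91 N/m
Wire length L = πDN_a = π·14.8·17 = 790.42 mm
m = ρ·(πd²/4)·L = 7850 × 1.131×10⁻⁶ m² × 0.79042 m = 0.0070175 kg
f_n = ½√(k/m) = 0.5·√(373.91/0.0070175) = 0.5·√(53283) = 115.42 Hz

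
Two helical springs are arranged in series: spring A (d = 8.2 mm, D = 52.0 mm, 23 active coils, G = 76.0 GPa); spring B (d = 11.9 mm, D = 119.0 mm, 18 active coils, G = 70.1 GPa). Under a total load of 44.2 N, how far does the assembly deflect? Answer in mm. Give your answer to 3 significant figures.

11.0 mm

k_A = Gd⁴/(8D³N_a) = (76.0×10³)(8.2⁴)/(8·52.0³·23) = 13.281 N/mm
k_B = Gd⁴/(8D³N_a) = (70.1×10³)(11.9⁴)/(8·119.0³·18) = 5.793 N/mm
Series: 1/k_eq = 1/13.281 + 1/5.793 = 0.24792; k_eq = 4.0336 N/mm
δ = F/k_eq = 44.2/4.0336 = 10.958 mm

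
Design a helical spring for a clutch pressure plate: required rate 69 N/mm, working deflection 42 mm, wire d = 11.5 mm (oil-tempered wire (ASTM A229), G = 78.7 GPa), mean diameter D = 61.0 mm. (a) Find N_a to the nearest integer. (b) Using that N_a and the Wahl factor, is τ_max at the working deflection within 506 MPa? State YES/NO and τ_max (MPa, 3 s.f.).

(a) 11 coils; (b) YES, τ_max = 381 MPa

N_a = Gd⁴/(8D³k) = (78.7×10³)(11.5⁴)/(8·61.0³·69) = 10.99 → N_a = 11
Actual rate k = Gd⁴/(8D³·11) = 68.912 N/mm
Working load F = kδ = 68.912·42 = 2894.3 N
C = 61.0/11.5 = 5.3043; K_W = (4C−1)/(4C−4)+0.615/C = 1.2902
τ_max = K_W·8FD/(πd³) = 1.2902·295.61 = 381.39 MPa
τ_max ≤ 506 MPa → acceptable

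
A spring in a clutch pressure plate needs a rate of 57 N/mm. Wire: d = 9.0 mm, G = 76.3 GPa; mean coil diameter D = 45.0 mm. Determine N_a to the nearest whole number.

N_a = Gd⁴/(8D³k) = (76.3×10³ × 9.0⁴)/(8 × 45.0³ × 57)
    = 5.00604e+08 / 4.1553e+07 = 12.05 → 12 coils

12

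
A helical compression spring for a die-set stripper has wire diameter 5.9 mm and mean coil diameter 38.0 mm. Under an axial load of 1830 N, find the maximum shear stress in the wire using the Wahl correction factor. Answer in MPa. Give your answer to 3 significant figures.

1060 MPa

Spring index C = D/d = 38.0/5.9 = 6.4407
K_W = (4C−1)/(4C−4) + 0.615/C = 24.763/21.763 + 0.0955 = 1.2333
τ₀ = 8FD/(πd³) = 8·1830·38.0/(π·5.9³) = 556320/645.22 = 862.22 MPa
τ_max = K·τ₀ = 1.2333 × 862.22 = 1063.4 MPa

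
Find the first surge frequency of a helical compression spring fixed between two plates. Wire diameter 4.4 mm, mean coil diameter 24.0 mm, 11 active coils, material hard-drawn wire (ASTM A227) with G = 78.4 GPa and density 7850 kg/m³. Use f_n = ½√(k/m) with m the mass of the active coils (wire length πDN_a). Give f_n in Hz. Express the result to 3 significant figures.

k = Gd⁴/(8D³N_a) = (78.4×10³)(4.4⁴)/(8·24.0³·11) = 24.155 N/mm = 24155 N/m
Wire length L = πDN_a = π·24.0·11 = 829.38 mm
m = ρ·(πd²/4)·L = 7850 × 15.205×10⁻⁶ m² × 0.82938 m = 0.098996 kg
f_n = ½√(k/m) = 0.5·√(24155/0.098996) = 0.5·√(2.44e+05) = 246.98 Hz

247 Hz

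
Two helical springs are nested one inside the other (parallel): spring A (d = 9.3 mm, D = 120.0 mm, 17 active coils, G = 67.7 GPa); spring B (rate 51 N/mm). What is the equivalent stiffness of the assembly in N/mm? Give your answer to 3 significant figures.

53.2 N/mm

k_A = Gd⁴/(8D³N_a) = (67.7×10³)(9.3⁴)/(8·120.0³·17) = 2.155 N/mm
Parallel: k_eq = 2.155 + 51 = 53.155 N/mm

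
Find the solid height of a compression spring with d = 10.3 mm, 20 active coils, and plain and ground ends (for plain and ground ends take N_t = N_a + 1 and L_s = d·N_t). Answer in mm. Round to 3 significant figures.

plain and ground ends: N_t = N_a + 1 = 20 + 1 = 21
L_s = d·N_t = 10.3 × 21 = 216.3 mm

216 mm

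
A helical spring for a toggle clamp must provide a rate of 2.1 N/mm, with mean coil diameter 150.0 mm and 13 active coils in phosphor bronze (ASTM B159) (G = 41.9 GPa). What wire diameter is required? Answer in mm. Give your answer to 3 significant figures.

d = (8D³N_a·k / G)^(1/4) = (8·150.0³·13·2.1 / (41.9×10³))^0.25
  = (17592)^0.25 = 11.5167 mm

11.5 mm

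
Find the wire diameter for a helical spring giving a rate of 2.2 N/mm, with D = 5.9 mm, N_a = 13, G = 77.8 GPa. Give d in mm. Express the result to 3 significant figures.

d = (8D³N_a·k / G)^(1/4) = (8·5.9³·13·2.2 / (77.8×10³))^0.25
  = (0.60399)^0.25 = 0.8816 mm

0.882 mm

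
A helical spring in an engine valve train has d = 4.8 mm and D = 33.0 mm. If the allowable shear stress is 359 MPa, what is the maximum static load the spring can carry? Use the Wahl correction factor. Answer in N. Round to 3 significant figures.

388 N

C = D/d = 33.0/4.8 = 6.8750
K_W = (4C−1)/(4C−4) + 0.615/C = 26.500/23.500 + 0.0895 = 1.2171
τ_max = K·8FD/(πd³) → F_max = τ_allow·πd³/(8DK)
F_max = 359·π·4.8³/(8·33.0·1.2171) = 1.2473e+05/321.32 = 388.18 N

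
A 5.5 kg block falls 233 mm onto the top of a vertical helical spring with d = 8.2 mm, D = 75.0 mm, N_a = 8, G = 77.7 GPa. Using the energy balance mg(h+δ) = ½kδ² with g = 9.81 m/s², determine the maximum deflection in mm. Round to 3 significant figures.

k = Gd⁴/(8D³N_a) = (77.7×10³)(8.2⁴)/(8·75.0³·8) = 13.011 N/mm
W = mg = 5.5 × 9.81 = 53.955 N
½kδ² − Wδ − Wh = 0 → δ = (W + √(W² + 2kWh))/k
δ = (53.955 + √(2911.1 + 327137))/13.011 = (53.955 + 574.5)/13.011 = 48.301 mm

48.3 mm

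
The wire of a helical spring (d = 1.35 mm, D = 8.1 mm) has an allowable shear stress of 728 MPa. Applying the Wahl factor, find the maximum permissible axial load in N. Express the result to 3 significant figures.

69.3 N

C = D/d = 8.1/1.35 = 6.0000
K_W = (4C−1)/(4C−4) + 0.615/C = 23.000/20.000 + 0.1025 = 1.2525
τ_max = K·8FD/(πd³) → F_max = τ_allow·πd³/(8DK)
F_max = 728·π·1.35³/(8·8.1·1.2525) = 5627.1/81.162 = 69.331 N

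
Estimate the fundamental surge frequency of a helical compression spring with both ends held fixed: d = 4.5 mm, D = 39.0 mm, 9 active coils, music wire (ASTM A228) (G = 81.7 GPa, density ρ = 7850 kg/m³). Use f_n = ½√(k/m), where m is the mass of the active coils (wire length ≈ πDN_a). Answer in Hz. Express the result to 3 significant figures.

119 Hz

k = Gd⁴/(8D³N_a) = (81.7×10³)(4.5⁴)/(8·39.0³·9) = 7.8441 N/mm = 7844.1 N/m
Wire length L = πDN_a = π·39.0·9 = 1102.7 mm
m = ρ·(πd²/4)·L = 7850 × 15.904×10⁻⁶ m² × 1.1027 m = 0.13767 kg
f_n = ½√(k/m) = 0.5·√(7844.1/0.13767) = 0.5·√(56978) = 119.35 Hz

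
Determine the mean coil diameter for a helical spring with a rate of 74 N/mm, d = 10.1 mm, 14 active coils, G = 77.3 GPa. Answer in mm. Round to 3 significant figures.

46.0 mm

D = (Gd⁴/(8N_a·k))^(1/3) = (77.3×10³·10.1⁴/(8·14·74))^(1/3)
  = (97054.4)^(1/3) = 45.9556 mm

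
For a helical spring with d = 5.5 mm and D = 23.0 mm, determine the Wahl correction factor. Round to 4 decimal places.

1.3828

C = D/d = 23.0/5.5 = 4.1818
K_W = (4C−1)/(4C−4) + 0.615/C = 15.727/12.727 + 0.1471 = 1.3828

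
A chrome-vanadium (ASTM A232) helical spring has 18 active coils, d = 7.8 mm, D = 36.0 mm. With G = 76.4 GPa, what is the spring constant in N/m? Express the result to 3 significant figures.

42100 N/m

k = Gd⁴/(8D³N_a) = (76.4×10³ × 7.8⁴) / (8 × 36.0³ × 18)
  = 2.82795e+08 / 6.71846e+06 = 42.092 N/mm = 42092 N/m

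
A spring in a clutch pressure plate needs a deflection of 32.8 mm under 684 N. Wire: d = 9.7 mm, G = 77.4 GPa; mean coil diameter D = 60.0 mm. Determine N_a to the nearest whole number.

Required rate k = F/δ = 684/32.8 = 20.854 N/mm
N_a = Gd⁴/(8D³k) = (77.4×10³ × 9.7⁴)/(8 × 60.0³ × 20.854)
    = 6.85217e+08 / 3.60351e+07 = 19.02 → 19 coils

19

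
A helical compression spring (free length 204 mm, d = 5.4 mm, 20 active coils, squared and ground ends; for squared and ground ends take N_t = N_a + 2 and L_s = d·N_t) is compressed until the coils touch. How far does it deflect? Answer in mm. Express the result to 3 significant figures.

N_t = 22; L_s = 5.4·22 = 118.8 mm
δ_solid = L₀ − L_s = 204 − 118.8 = 85.2 mm

85.2 mm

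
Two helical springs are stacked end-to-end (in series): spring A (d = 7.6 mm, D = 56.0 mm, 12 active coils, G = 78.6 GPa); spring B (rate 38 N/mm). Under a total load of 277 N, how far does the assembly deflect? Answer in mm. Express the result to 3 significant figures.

k_A = Gd⁴/(8D³N_a) = (78.6×10³)(7.6⁴)/(8·56.0³·12) = 15.554 N/mm
Series: 1/k_eq = 1/15.554 + 1/38 = 0.090608; k_eq = 11.037 N/mm
δ = F/k_eq = 277/11.037 = 25.098 mm

25.1 mm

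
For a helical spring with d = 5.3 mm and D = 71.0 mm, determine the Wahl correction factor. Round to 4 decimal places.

1.1064

C = D/d = 71.0/5.3 = 13.3962
K_W = (4C−1)/(4C−4) + 0.615/C = 52.585/49.585 + 0.0459 = 1.1064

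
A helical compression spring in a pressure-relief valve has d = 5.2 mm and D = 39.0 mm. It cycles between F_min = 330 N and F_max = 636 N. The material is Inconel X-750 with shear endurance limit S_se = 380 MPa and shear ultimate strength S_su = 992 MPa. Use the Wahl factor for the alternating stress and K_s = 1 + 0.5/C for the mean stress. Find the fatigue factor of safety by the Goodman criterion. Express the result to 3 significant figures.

C = D/d = 39.0/5.2 = 7.5000; K_W = (4C−1)/(4C−4)+0.615/C = 1.1974; K_s = 1+0.5/C = 1.0667
F_a = (F_max−F_min)/2 = 153 N; F_m = (F_max+F_min)/2 = 483 N
τ_a = K_W·8F_aD/(πd³) = 1.1974 × 108.07 = 129.4 MPa
τ_m = K_s·8F_mD/(πd³) = 1.0667 × 341.15 = 363.89 MPa
Goodman: 1/n_f = τ_a/S_se + τ_m/S_su = 129.4/380 + 363.89/992 = 0.34051 + 0.36682 = 0.70734
n_f = 1/0.70734 = 1.414

1.41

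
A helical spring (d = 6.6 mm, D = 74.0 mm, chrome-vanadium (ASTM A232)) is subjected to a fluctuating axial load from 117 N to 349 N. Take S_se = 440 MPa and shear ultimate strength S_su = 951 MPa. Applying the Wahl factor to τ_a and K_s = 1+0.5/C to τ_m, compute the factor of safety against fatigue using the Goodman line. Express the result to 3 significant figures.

2.76

C = D/d = 74.0/6.6 = 11.2121; K_W = (4C−1)/(4C−4)+0.615/C = 1.1283; K_s = 1+0.5/C = 1.0446
F_a = (F_max−F_min)/2 = 116 N; F_m = (F_max+F_min)/2 = 233 N
τ_a = K_W·8F_aD/(πd³) = 1.1283 × 76.032 = 85.787 MPa
τ_m = K_s·8F_mD/(πd³) = 1.0446 × 152.72 = 159.53 MPa
Goodman: 1/n_f = τ_a/S_se + τ_m/S_su = 85.787/440 + 159.53/951 = 0.19497 + 0.16775 = 0.36272
n_f = 1/0.36272 = 2.757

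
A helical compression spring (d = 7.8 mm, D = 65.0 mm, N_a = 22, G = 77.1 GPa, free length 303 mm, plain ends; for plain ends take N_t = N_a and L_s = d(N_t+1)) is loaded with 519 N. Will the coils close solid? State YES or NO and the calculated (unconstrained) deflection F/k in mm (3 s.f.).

k = Gd⁴/(8D³N_a) = (77.1×10³)(7.8⁴)/(8·65.0³·22) = 5.9045 N/mm
N_t = 22; L_s = 7.8·23 = 179.4 mm; δ_solid = L₀ − L_s = 303 − 179.4 = 123.6 mm
δ = F/k = 519/5.9045 = 87.9 mm
δ < δ_solid → spring does not go solid

NO, δ = 87.9 mm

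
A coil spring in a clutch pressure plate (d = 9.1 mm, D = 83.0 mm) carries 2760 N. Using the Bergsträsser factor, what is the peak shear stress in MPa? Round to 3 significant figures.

890 MPa

Spring index C = D/d = 83.0/9.1 = 9.1209
K_B = (4C+2)/(4C−3) = 38.484/33.484 = 1.1493
τ₀ = 8FD/(πd³) = 8·2760·83.0/(π·9.1³) = 1.83264e+06/2367.4 = 774.11 MPa
τ_max = K·τ₀ = 1.1493 × 774.11 = 889.71 MPa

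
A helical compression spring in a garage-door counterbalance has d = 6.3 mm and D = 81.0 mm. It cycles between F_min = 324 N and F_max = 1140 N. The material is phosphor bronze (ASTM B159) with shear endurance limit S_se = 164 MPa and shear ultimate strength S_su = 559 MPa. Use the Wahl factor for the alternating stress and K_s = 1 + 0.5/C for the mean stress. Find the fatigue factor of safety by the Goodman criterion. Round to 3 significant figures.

0.294

C = D/d = 81.0/6.3 = 12.8571; K_W = (4C−1)/(4C−4)+0.615/C = 1.1111; K_s = 1+0.5/C = 1.0389
F_a = (F_max−F_min)/2 = 408 N; F_m = (F_max+F_min)/2 = 732 N
τ_a = K_W·8F_aD/(πd³) = 1.1111 × 336.56 = 373.95 MPa
τ_m = K_s·8F_mD/(πd³) = 1.0389 × 603.83 = 627.31 MPa
Goodman: 1/n_f = τ_a/S_se + τ_m/S_su = 373.95/164 + 627.31/559 = 2.28017 + 1.12220 = 3.4024
n_f = 1/3.4024 = 0.2939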